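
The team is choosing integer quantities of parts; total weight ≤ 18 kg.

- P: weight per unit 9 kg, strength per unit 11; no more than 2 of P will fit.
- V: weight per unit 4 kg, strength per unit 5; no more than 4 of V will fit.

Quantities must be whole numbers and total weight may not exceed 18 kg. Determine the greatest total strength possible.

22

2×P: weight 18 ≤ 18, strength 2·11 = 22.
1×P and 2×V: weight 17 ≤ 18, strength 1·11 + 2·5 = 21.
Best is 22.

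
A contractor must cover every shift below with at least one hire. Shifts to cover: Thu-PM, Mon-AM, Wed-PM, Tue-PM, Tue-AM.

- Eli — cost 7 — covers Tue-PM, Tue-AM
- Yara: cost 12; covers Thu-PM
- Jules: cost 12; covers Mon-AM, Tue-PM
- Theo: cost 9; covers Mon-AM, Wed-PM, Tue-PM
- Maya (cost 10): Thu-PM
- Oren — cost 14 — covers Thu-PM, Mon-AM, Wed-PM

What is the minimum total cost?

21

The greedy cost-per-new-shift heuristic would pick Theo, Eli, and Maya for 26, but a cheaper cover exists.
Choose Eli and Oren: together they cover Thu-PM, Mon-AM, Wed-PM, Tue-PM, Tue-AM — every shift.
Total cost: 7 + 14 = 21.
No cover costs less than 21.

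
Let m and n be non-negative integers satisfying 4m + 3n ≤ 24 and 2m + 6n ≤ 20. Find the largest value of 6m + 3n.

36

(m,n)=(6,0): 4·6+3·0=24≤24, 2·6+6·0=12≤20, objective 36.
(m,n)=(5,1): 4·5+3·1=23≤24, 2·5+6·1=16≤20, objective 33.
(m,n)=(5,0): 4·5+3·0=20≤24, 2·5+6·0=10≤20, objective 30.
The best lattice point is (6,0), giving 36.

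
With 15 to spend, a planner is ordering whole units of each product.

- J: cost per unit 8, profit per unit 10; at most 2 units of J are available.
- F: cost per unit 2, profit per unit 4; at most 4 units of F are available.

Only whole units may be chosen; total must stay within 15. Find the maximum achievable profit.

1×J and 2×F: cost 12 ≤ 15, profit 1·10 + 2·4 = 18.
1×J and 3×F: cost 14 ≤ 15, profit 1·10 + 3·4 = 22.
Best is 22.

22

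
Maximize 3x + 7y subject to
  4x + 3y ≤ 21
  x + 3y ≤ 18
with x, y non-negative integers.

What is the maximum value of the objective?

Relaxing integrality, the LP optimum is 42.67 at (x,y) = (1, 5.67), which is not an integer point.
(x,y)=(0,6): 4·0+3·6=18≤21, 1·0+3·6=18≤18, objective 42.
(x,y)=(1,5): 4·1+3·5=19≤21, 1·1+3·5=16≤18, objective 38.
(x,y)=(0,5): 4·0+3·5=15≤21, 1·0+3·5=15≤18, objective 35.
(x,y)=(2,4): 4·2+3·4=20≤21, 1·2+3·4=14≤18, objective 34.
The best lattice point is (0,6), giving 42.

42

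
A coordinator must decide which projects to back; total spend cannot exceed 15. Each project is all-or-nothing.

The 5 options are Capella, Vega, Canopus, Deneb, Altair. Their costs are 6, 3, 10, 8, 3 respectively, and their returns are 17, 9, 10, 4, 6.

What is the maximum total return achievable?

32

Allowing fractional choices, the relaxed optimum would be about 35.0, but projects are indivisible.
Capella + Altair: cost 6 + 3 = 9 ≤ 15, return 17 + 6 = 23.
Capella + Vega: cost 6 + 3 = 9 ≤ 15, return 17 + 9 = 26.
Capella + Vega + Altair: cost 6 + 3 + 3 = 12 ≤ 15, return 17 + 9 + 6 = 32.
Best is Capella, Vega, and Altair with total return 32.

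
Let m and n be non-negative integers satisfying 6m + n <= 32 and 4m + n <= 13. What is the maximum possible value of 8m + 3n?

(m,n)=(0,13): 6·0+1·13=13≤32, 4·0+1·13=13≤13, objective 39.
(m,n)=(0,12): 6·0+1·12=12≤32, 4·0+1·12=12≤13, objective 36.
No feasible integer point exceeds 39.

39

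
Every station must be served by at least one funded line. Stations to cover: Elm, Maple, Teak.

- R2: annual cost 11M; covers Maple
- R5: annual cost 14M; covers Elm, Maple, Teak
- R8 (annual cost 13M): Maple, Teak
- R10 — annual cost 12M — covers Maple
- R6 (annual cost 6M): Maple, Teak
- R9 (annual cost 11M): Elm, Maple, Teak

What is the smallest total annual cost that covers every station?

The greedy cost-per-new-station heuristic would pick R6 and R9 for 17, but a cheaper cover exists.
R9 alone covers Elm, Maple, Teak — every station.
Total annual cost: 11.
No cover costs less than 11.

11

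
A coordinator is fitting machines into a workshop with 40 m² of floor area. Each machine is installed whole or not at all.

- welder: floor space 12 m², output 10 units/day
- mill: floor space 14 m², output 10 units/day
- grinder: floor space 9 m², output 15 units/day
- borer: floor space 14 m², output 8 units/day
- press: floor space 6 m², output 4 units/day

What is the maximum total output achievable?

35

welder + mill + grinder: floor space 12 + 14 + 9 = 35 ≤ 40, output 10 + 10 + 15 = 35.
welder + grinder + borer: floor space 12 + 9 + 14 = 35 ≤ 40, output 10 + 15 + 8 = 33.
Best is welder, mill, and grinder with total output 35.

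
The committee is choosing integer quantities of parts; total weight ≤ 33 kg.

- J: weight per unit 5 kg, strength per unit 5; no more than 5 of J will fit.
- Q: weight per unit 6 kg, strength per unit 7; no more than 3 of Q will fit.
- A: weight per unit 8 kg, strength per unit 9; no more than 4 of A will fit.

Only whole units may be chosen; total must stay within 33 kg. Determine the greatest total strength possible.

Take 1×J, 2×Q, and 2×A: weight 33 ≤ 33, strength 1·5 + 2·7 + 2·9 = 37.
No other integer combination yields more.

37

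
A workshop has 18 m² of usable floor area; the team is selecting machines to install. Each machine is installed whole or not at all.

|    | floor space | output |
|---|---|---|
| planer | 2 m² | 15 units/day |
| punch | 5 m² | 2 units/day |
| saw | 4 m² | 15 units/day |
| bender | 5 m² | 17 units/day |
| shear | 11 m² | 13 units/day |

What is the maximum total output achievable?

This is an integer program with binary decision variables.
Allowing fractional choices, the relaxed optimum would be about 55.3, but machines are indivisible.
planer + punch + saw + bender: floor space 2 + 5 + 4 + 5 = 16 ≤ 18, output 15 + 2 + 15 + 17 = 49.
planer + saw + bender: floor space 2 + 4 + 5 = 11 ≤ 18, output 15 + 15 + 17 = 47.
Best is planer, punch, saw, and bender with total output 49.

49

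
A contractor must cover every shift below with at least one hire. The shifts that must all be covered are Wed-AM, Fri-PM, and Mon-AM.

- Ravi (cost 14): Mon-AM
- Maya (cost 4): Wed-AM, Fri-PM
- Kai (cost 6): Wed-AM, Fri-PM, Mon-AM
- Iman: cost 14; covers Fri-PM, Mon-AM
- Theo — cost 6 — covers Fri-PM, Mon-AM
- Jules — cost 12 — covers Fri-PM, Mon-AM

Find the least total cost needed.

The greedy cost-per-new-shift heuristic would pick Maya and Kai for 10, but a cheaper cover exists.
Kai alone covers Wed-AM, Fri-PM, Mon-AM — every shift.
Total cost: 6.
No cover costs less than 6.

6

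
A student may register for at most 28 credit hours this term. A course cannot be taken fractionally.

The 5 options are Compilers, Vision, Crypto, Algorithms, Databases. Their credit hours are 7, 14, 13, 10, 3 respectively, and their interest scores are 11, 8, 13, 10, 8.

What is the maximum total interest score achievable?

Crypto + Algorithms + Databases: credit hours 13 + 10 + 3 = 26 ≤ 28, interest score 13 + 10 + 8 = 31.
Compilers + Crypto + Databases: credit hours 7 + 13 + 3 = 23 ≤ 28, interest score 11 + 13 + 8 = 32.
Best is Compilers, Crypto, and Databases with total interest score 32.

32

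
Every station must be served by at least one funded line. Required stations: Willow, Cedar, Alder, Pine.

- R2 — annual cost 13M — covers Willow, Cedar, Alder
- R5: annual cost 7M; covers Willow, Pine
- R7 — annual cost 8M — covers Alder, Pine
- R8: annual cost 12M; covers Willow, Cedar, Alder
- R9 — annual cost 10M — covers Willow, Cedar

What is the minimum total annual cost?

18

The greedy cost-per-new-station heuristic would pick R5 and R8 for 19, but a cheaper cover exists.
Choose R7 and R9: together they cover Willow, Cedar, Alder, Pine — every station.
Total annual cost: 8 + 10 = 18.
No cover costs less than 18.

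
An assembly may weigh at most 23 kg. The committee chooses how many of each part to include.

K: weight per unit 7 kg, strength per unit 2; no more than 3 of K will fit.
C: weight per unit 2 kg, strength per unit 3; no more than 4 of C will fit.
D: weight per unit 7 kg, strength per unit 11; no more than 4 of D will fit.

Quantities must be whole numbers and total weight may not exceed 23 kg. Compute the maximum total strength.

36

Take 1×C and 3×D: weight 23 ≤ 23, strength 1·3 + 3·11 = 36.
No other integer combination yields more.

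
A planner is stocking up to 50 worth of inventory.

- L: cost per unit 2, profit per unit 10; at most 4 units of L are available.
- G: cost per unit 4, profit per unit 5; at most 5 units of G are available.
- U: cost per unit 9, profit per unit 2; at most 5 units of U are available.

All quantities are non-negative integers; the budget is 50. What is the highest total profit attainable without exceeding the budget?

69

This is a bounded integer knapsack.
L has the best ratio (10/2); taking only L gives at most 4×10 = 40 (stopped by the supply cap of 4).
Mixing does better — 4×L, 5×G, and 2×U: cost 46 ≤ 50, profit 4·10 + 5·5 + 2·2 = 69.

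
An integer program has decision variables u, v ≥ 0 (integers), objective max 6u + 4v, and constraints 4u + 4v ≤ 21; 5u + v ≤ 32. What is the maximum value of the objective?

30

(u,v)=(5,0): 4·5+4·0=20≤21, 5·5+1·0=25≤32, objective 30.
(u,v)=(4,1): 4·4+4·1=20≤21, 5·4+1·1=21≤32, objective 28.
(u,v)=(4,0): 4·4+4·0=16≤21, 5·4+1·0=20≤32, objective 24.
No feasible integer point exceeds 30.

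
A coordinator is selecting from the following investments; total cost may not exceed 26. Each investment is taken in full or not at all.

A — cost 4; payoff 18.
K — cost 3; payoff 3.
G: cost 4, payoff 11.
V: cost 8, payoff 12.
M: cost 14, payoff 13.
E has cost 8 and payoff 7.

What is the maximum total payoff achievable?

This is a 0-1 knapsack instance.
A + G + V + E: cost 4 + 4 + 8 + 8 = 24 ≤ 26, payoff 18 + 11 + 12 + 7 = 48.
A + K + G + M: cost 4 + 3 + 4 + 14 = 25 ≤ 26, payoff 18 + 3 + 11 + 13 = 45.
A + K + G + V: cost 4 + 3 + 4 + 8 = 19 ≤ 26, payoff 18 + 3 + 11 + 12 = 44.
Best is A, G, V, and E with total payoff 48.

48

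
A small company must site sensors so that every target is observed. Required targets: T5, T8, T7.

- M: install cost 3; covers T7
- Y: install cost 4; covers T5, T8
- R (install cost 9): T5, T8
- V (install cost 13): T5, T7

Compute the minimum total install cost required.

This is a weighted set-cover instance.
Choose M and Y: together they cover T5, T8, T7 — every target.
Total install cost: 3 + 4 = 7.
No cover costs less than 7.

7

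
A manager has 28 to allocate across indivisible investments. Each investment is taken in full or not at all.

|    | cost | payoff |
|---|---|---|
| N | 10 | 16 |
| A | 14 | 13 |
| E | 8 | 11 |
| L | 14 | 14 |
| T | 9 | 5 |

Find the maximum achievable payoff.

This is an integer program with binary decision variables.
N + A: cost 10 + 14 = 24 ≤ 28, payoff 16 + 13 = 29.
N + E + T: cost 10 + 8 + 9 = 27 ≤ 28, payoff 16 + 11 + 5 = 32.
N + L: cost 10 + 14 = 24 ≤ 28, payoff 16 + 14 = 30.
Best is N, E, and T with total payoff 32.

32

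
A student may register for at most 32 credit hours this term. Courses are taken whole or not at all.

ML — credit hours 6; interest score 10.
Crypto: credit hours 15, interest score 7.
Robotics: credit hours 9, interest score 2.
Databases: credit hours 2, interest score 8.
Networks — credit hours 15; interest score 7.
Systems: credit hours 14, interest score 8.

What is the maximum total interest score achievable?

28

This is a 0-1 knapsack instance.
Allowing fractional choices, the relaxed optimum would be about 30.7, but courses are indivisible.
ML + Crypto + Robotics + Databases: credit hours 6 + 15 + 9 + 2 = 32 ≤ 32, interest score 10 + 7 + 2 + 8 = 27.
ML + Robotics + Databases + Networks: credit hours 6 + 9 + 2 + 15 = 32 ≤ 32, interest score 10 + 2 + 8 + 7 = 27.
ML + Robotics + Databases + Systems: credit hours 6 + 9 + 2 + 14 = 31 ≤ 32, interest score 10 + 2 + 8 + 8 = 28.
Best is ML, Robotics, Databases, and Systems with total interest score 28.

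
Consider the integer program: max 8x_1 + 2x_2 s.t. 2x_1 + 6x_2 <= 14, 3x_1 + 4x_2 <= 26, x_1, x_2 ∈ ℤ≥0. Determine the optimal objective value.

(x_1,x_2)=(7,0): 2·7+6·0=14≤14, 3·7+4·0=21≤26, objective 56.
(x_1,x_2)=(6,0): 2·6+6·0=12≤14, 3·6+4·0=18≤26, objective 48.
No feasible integer point exceeds 56.

56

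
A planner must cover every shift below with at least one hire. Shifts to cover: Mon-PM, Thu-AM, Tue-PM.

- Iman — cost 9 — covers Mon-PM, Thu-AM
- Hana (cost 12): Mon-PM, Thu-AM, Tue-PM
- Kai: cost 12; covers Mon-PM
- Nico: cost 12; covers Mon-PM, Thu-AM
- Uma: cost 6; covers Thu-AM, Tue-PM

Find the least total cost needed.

This is an integer covering problem.
The greedy cost-per-new-shift heuristic would pick Uma and Iman for 15, but a cheaper cover exists.
Hana alone covers Mon-PM, Thu-AM, Tue-PM — every shift.
Total cost: 12.
No cover costs less than 12.

12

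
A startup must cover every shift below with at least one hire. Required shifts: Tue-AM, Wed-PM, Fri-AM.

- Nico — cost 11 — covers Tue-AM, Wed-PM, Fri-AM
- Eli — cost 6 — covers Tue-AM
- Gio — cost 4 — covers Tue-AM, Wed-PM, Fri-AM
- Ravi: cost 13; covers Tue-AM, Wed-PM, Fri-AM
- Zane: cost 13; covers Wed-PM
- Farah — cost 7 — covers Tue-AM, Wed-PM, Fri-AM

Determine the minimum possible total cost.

This is an integer covering problem.
Gio alone covers Tue-AM, Wed-PM, Fri-AM — every shift.
Total cost: 4.
No cover costs less than 4.

4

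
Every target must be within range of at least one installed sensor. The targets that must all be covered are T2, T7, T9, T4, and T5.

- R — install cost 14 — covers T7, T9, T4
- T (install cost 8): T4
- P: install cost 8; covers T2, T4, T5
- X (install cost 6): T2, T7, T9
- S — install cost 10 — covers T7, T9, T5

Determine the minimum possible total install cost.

Choose P and X: together they cover T2, T7, T9, T4, T5 — every target.
Total install cost: 8 + 6 = 14.
No cover costs less than 14.

14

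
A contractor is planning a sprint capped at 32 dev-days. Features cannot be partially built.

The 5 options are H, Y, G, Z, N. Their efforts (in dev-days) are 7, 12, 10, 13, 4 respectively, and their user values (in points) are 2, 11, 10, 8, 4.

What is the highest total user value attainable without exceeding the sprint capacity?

Allowing fractional choices, the relaxed optimum would be about 28.7, but features are indivisible.
H + Y + G: effort 7 + 12 + 10 = 29 ≤ 32, user value 2 + 11 + 10 = 23.
Y + G + N: effort 12 + 10 + 4 = 26 ≤ 32, user value 11 + 10 + 4 = 25.
Best is Y, G, and N with total user value 25.

25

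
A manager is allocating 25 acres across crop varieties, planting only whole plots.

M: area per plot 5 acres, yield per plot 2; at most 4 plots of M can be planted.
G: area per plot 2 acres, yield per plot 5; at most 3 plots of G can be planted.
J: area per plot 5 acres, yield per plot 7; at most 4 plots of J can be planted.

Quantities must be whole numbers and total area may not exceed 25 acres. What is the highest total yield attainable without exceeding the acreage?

G has the best ratio (5/2); taking only G gives at most 3×5 = 15 (stopped by the supply cap of 3).
Mixing does better — 2×G and 4×J: area 24 ≤ 25, yield 2·5 + 4·7 = 38.

38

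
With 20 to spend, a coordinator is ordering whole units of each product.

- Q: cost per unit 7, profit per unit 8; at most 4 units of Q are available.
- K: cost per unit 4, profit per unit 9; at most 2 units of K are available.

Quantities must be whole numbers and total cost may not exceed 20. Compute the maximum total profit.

Take 1×Q and 2×K: cost 15 ≤ 20, profit 1·8 + 2·9 = 26.
K has the best ratio (9/4) and is taken to its limit of 2; remaining capacity is filled optimally with the others.

26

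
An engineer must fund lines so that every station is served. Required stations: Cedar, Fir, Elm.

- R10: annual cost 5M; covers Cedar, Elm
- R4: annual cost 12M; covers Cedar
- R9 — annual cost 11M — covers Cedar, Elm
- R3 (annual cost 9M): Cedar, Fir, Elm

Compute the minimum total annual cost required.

R3 alone covers Cedar, Fir, Elm — every station.
Total annual cost: 9.

9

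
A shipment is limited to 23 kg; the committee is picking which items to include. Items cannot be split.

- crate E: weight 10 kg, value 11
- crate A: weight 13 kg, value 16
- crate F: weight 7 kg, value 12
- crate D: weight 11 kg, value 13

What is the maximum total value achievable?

28

This is a 0-1 knapsack instance.
Take crate A and crate F: weight 13 + 7 = 20 ≤ 23, value 16 + 12 = 28.
No other feasible combination does better.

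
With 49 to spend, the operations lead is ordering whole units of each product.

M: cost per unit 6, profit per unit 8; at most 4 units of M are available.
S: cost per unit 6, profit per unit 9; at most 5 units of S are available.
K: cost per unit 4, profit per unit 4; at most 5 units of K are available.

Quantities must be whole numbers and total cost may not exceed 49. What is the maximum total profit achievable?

This is a bounded integer knapsack.
3×M and 5×S: cost 48 ≤ 49, profit 3·8 + 5·9 = 69.
4×M and 4×S: cost 48 ≤ 49, profit 4·8 + 4·9 = 68.
Best is 69.

69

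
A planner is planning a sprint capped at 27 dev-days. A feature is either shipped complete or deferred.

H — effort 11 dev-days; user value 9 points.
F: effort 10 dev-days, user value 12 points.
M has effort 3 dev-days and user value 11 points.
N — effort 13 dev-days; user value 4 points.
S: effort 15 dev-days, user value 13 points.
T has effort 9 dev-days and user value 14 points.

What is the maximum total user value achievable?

Treat it as a binary knapsack problem.
Allowing fractional choices, the relaxed optimum would be about 41.3, but features are indivisible.
M + S + T: effort 3 + 15 + 9 = 27 ≤ 27, user value 11 + 13 + 14 = 38.
F + M + T: effort 10 + 3 + 9 = 22 ≤ 27, user value 12 + 11 + 14 = 37.
Best is M, S, and T with total user value 38.

38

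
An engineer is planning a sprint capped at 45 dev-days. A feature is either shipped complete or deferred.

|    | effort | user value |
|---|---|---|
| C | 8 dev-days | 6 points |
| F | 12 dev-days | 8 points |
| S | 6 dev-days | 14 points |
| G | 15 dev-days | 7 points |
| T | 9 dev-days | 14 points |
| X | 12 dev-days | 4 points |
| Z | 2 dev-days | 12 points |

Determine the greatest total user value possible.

Treat it as a binary knapsack problem.
C + F + S + T + Z: effort 8 + 12 + 6 + 9 + 2 = 37 ≤ 45, user value 6 + 8 + 14 + 14 + 12 = 54.
F + S + G + T + Z: effort 12 + 6 + 15 + 9 + 2 = 44 ≤ 45, user value 8 + 14 + 7 + 14 + 12 = 55.
Best is F, S, G, T, and Z with total user value 55.

55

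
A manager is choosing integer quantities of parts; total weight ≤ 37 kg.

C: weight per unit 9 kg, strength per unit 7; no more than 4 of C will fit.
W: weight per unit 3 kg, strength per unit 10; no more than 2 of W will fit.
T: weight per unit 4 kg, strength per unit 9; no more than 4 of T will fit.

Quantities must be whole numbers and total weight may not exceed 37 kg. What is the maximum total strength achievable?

63

This is a bounded integer knapsack.
1×C, 2×W, and 4×T: weight 31 ≤ 37, strength 1·7 + 2·10 + 4·9 = 63.
2×C, 2×W, and 3×T: weight 36 ≤ 37, strength 2·7 + 2·10 + 3·9 = 61.
Best is 63.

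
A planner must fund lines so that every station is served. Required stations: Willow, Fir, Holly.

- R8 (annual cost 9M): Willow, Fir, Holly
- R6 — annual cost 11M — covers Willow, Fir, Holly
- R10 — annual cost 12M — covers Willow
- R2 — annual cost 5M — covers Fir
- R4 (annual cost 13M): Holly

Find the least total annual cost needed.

This is a weighted set-cover instance.
R8 alone covers Willow, Fir, Holly — every station.
Total annual cost: 9.
No cover costs less than 9.

9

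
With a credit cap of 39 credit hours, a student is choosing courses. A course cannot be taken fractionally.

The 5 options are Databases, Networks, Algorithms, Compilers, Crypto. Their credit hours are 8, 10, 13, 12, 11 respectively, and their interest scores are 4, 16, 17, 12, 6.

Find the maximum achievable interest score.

45

Take Networks, Algorithms, and Compilers: credit hours 10 + 13 + 12 = 35 ≤ 39, interest score 16 + 17 + 12 = 45.
No other feasible combination does better.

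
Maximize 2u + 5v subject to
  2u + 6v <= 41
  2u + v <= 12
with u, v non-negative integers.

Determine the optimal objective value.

34

The continuous relaxation peaks at (3.1, 5.8) with value 35.20; rounding to a feasible lattice point costs some objective.
(u,v)=(2,6): 2·2+6·6=40≤41, 2·2+1·6=10≤12, objective 34.
(u,v)=(1,6): 2·1+6·6=38≤41, 2·1+1·6=8≤12, objective 32.
(u,v)=(3,5): 2·3+6·5=36≤41, 2·3+1·5=11≤12, objective 31.
Maximum is 34 at (u,v)=(2,6).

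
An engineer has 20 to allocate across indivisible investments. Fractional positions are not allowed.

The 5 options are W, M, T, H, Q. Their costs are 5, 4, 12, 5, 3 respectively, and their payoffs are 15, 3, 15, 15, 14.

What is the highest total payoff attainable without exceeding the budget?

47

Allowing fractional choices, the relaxed optimum would be about 52.8, but investments are indivisible.
W + M + H + Q: cost 5 + 4 + 5 + 3 = 17 ≤ 20, payoff 15 + 3 + 15 + 14 = 47.
W + H + Q: cost 5 + 5 + 3 = 13 ≤ 20, payoff 15 + 15 + 14 = 44.
Best is W, M, H, and Q with total payoff 47.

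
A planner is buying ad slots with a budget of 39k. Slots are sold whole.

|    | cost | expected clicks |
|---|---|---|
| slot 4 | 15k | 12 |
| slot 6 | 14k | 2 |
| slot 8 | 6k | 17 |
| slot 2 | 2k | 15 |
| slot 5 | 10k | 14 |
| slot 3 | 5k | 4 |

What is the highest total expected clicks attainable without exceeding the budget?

Allowing fractional choices, the relaxed optimum would be about 62.1, but ad slots are indivisible.
slot 4 + slot 8 + slot 2 + slot 5 + slot 3: cost 15 + 6 + 2 + 10 + 5 = 38 ≤ 39, expected clicks 12 + 17 + 15 + 14 + 4 = 62.
slot 4 + slot 8 + slot 2 + slot 5: cost 15 + 6 + 2 + 10 = 33 ≤ 39, expected clicks 12 + 17 + 15 + 14 = 58.
slot 6 + slot 8 + slot 2 + slot 5 + slot 3: cost 14 + 6 + 2 + 10 + 5 = 37 ≤ 39, expected clicks 2 + 17 + 15 + 14 + 4 = 52.
Best is slot 4, slot 8, slot 2, slot 5, and slot 3 with total expected clicks 62.

62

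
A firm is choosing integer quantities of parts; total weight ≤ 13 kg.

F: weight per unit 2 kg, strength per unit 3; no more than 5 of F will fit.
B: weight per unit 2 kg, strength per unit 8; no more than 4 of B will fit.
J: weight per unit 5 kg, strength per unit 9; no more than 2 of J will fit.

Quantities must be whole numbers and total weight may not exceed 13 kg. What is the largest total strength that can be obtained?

B has the best ratio (8/2); taking only B gives at most 4×8 = 32 (stopped by the supply cap of 4).
Mixing does better — 4×B and 1×J: weight 13 ≤ 13, strength 4·8 + 1·9 = 41.

41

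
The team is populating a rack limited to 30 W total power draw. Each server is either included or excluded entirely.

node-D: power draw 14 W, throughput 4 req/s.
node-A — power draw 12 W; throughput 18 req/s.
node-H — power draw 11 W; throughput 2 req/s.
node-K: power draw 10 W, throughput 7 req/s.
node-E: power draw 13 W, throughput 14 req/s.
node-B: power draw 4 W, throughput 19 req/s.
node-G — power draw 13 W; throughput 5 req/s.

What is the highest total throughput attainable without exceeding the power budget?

Take node-A, node-E, and node-B: power draw 12 + 13 + 4 = 29 ≤ 30, throughput 18 + 14 + 19 = 51.
No other feasible combination does better.

51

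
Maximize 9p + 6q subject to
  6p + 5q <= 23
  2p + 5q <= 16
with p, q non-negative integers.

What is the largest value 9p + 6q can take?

(p,q)=(3,1) is feasible, giving 33.
(p,q)=(2,2) is feasible, giving 30.
No feasible integer point exceeds 33.

33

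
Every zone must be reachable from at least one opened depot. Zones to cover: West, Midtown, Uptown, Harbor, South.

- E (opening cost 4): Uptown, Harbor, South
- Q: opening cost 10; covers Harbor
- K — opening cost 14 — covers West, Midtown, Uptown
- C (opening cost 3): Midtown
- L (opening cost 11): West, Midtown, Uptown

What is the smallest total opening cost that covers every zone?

15

This is an integer covering problem.
The greedy cost-per-new-zone heuristic would pick E, C, and L for 18, but a cheaper cover exists.
Choose E and L: together they cover West, Midtown, Uptown, Harbor, South — every zone.
Total opening cost: 4 + 11 = 15.
No cover costs less than 15.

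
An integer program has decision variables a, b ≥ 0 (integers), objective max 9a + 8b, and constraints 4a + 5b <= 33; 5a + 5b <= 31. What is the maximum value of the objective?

Relaxing integrality, the LP optimum is 55.80 at (a,b) = (6.2, 0), which is not an integer point.
(a,b)=(6,0): 4·6+5·0=24≤33, 5·6+5·0=30≤31, objective 54.
(a,b)=(5,1): 4·5+5·1=25≤33, 5·5+5·1=30≤31, objective 53.
(a,b)=(5,0): 4·5+5·0=20≤33, 5·5+5·0=25≤31, objective 45.
No feasible integer point exceeds 54.

54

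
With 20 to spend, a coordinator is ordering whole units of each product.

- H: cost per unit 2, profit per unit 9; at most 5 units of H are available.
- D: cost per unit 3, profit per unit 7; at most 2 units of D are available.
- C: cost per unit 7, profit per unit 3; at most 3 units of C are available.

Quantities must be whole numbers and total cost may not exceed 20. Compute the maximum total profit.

5×H and 2×D: cost 16 ≤ 20, profit 5·9 + 2·7 = 59.
5×H, 1×D, and 1×C: cost 20 ≤ 20, profit 5·9 + 1·7 + 1·3 = 55.
Best is 59.

59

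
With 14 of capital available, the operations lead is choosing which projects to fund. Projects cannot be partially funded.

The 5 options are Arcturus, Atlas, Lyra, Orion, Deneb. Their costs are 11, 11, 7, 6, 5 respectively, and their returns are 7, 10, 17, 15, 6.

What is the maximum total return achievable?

Orion + Deneb: cost 6 + 5 = 11 ≤ 14, return 15 + 6 = 21.
Lyra + Deneb: cost 7 + 5 = 12 ≤ 14, return 17 + 6 = 23.
Lyra + Orion: cost 7 + 6 = 13 ≤ 14, return 17 + 15 = 32.
Best is Lyra and Orion with total return 32.

32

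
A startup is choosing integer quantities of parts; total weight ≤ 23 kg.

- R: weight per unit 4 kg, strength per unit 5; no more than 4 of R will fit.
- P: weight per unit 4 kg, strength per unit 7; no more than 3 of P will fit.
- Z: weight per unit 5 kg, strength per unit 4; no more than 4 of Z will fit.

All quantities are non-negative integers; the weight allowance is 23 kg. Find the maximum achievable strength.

P has the best ratio (7/4); taking only P gives at most 3×7 = 21 (stopped by the supply cap of 3).
Mixing does better — 2×R and 3×P: weight 20 ≤ 23, strength 2·5 + 3·7 = 31.

31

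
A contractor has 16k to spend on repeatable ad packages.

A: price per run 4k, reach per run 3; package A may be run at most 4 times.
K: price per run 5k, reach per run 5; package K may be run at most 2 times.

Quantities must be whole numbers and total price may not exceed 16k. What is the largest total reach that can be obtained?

13

K has the best ratio (5/5); taking only K gives at most 2×5 = 10 (stopped by the supply cap of 2).
Mixing does better — 1×A and 2×K: price 14 ≤ 16, reach 1·3 + 2·5 = 13.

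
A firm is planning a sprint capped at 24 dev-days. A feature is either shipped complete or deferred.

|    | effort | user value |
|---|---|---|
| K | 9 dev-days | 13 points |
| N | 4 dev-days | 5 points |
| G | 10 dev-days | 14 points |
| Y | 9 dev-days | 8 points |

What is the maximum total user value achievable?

32

N + G + Y: effort 4 + 10 + 9 = 23 ≤ 24, user value 5 + 14 + 8 = 27.
K + G: effort 9 + 10 = 19 ≤ 24, user value 13 + 14 = 27.
K + N + G: effort 9 + 4 + 10 = 23 ≤ 24, user value 13 + 5 + 14 = 32.
Best is K, N, and G with total user value 32.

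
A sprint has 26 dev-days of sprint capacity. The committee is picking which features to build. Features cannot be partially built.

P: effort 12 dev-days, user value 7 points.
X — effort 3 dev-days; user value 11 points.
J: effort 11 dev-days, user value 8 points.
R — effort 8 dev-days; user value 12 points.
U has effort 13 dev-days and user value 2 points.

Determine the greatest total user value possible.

This is a 0-1 knapsack instance.
Allowing fractional choices, the relaxed optimum would be about 33.3, but features are indivisible.
X + J + R: effort 3 + 11 + 8 = 22 ≤ 26, user value 11 + 8 + 12 = 31.
P + X + R: effort 12 + 3 + 8 = 23 ≤ 26, user value 7 + 11 + 12 = 30.
P + X + J: effort 12 + 3 + 11 = 26 ≤ 26, user value 7 + 11 + 8 = 26.
Best is X, J, and R with total user value 31.

31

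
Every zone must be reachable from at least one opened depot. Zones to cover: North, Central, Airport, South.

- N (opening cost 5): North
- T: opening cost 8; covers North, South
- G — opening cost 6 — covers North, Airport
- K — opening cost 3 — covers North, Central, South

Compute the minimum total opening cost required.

Choose G and K: together they cover North, Central, Airport, South — every zone.
Total opening cost: 6 + 3 = 9.
No cover costs less than 9.

9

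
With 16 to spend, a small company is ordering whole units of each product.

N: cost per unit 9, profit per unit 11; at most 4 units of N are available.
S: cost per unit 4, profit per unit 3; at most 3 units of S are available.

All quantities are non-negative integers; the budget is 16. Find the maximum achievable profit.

This is a bounded integer knapsack.
1×N and 1×S: cost 13 ≤ 16, profit 1·11 + 1·3 = 14.
1×N: cost 9 ≤ 16, profit 1·11 = 11.
Best is 14.

14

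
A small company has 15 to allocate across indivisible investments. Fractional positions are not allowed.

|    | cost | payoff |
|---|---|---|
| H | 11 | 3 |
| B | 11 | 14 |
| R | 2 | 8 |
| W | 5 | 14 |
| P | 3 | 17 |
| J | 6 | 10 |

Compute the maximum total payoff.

Treat it as a binary knapsack problem.
R + W + P: cost 2 + 5 + 3 = 10 ≤ 15, payoff 8 + 14 + 17 = 39.
R + P + J: cost 2 + 3 + 6 = 11 ≤ 15, payoff 8 + 17 + 10 = 35.
W + P + J: cost 5 + 3 + 6 = 14 ≤ 15, payoff 14 + 17 + 10 = 41.
Best is W, P, and J with total payoff 41.

41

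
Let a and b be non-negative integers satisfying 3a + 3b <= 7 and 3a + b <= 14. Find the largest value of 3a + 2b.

6

(a,b)=(2,0) is feasible, giving 6.
(a,b)=(1,1) is feasible, giving 5.
The best lattice point is (2,0), giving 6.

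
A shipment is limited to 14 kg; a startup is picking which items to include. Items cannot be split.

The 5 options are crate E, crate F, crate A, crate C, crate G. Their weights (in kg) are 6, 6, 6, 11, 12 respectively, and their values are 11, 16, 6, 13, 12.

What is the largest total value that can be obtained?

27

Treat it as a binary knapsack problem.
Allowing fractional choices, the relaxed optimum would be about 29.4, but items are indivisible.
crate E + crate F: weight 6 + 6 = 12 ≤ 14, value 11 + 16 = 27.
crate F + crate A: weight 6 + 6 = 12 ≤ 14, value 16 + 6 = 22.
Best is crate E and crate F with total value 27.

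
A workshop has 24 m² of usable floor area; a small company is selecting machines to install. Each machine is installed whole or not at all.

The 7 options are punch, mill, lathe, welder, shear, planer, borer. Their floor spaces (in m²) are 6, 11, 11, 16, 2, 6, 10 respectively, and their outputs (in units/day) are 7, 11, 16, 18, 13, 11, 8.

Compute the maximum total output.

This is an integer program with binary decision variables.
mill + lathe + shear: floor space 11 + 11 + 2 = 24 ≤ 24, output 11 + 16 + 13 = 40.
welder + shear + planer: floor space 16 + 2 + 6 = 24 ≤ 24, output 18 + 13 + 11 = 42.
lathe + shear + planer: floor space 11 + 2 + 6 = 19 ≤ 24, output 16 + 13 + 11 = 40.
Best is welder, shear, and planer with total output 42.

42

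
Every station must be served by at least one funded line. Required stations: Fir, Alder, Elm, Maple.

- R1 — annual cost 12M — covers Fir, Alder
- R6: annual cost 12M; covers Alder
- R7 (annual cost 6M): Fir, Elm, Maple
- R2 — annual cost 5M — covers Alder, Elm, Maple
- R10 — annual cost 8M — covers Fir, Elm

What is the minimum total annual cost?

11

This is a weighted set-cover instance.
Choose R7 and R2: together they cover Fir, Alder, Elm, Maple — every station.
Total annual cost: 6 + 5 = 11.
No cover costs less than 11.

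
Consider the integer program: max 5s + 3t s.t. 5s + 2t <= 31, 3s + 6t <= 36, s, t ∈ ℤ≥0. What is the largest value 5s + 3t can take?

The continuous relaxation peaks at (4.75, 3.62) with value 34.62; rounding to a feasible lattice point costs some objective.
(s,t)=(5,3): 5·5+2·3=31≤31, 3·5+6·3=33≤36, objective 34.
(s,t)=(4,4): 5·4+2·4=28≤31, 3·4+6·4=36≤36, objective 32.
(s,t)=(5,2): 5·5+2·2=29≤31, 3·5+6·2=27≤36, objective 31.
Maximum is 34 at (s,t)=(5,3).

34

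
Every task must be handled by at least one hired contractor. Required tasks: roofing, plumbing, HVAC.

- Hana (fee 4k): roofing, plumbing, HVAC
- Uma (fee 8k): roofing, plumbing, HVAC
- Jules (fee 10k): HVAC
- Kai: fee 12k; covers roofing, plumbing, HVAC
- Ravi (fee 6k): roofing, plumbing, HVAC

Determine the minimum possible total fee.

4

Hana alone covers roofing, plumbing, HVAC — every task.
Total fee: 4.
No cover costs less than 4.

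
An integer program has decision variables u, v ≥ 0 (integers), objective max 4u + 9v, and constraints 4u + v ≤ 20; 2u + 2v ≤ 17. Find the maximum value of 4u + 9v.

72

(u,v)=(0,8) is feasible, giving 72.
(u,v)=(1,7) is feasible, giving 67.
(u,v)=(0,7) is feasible, giving 63.
Maximum is 72 at (u,v)=(0,8).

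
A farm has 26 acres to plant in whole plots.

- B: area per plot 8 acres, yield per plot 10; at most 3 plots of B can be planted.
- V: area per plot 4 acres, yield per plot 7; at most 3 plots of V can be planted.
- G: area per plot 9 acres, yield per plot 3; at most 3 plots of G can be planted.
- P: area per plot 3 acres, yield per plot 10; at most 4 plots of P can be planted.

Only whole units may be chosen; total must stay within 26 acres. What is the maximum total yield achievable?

61

This is a bounded integer knapsack.
P has the best ratio (10/3); taking only P gives at most 4×10 = 40 (stopped by the supply cap of 4).
Mixing does better — 3×V and 4×P: area 24 ≤ 26, yield 3·7 + 4·10 = 61.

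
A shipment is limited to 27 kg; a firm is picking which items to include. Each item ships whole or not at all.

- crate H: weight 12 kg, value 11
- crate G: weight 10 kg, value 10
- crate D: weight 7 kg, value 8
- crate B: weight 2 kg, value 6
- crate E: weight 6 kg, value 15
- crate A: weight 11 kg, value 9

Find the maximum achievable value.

40

Allowing fractional choices, the relaxed optimum would be about 40.8, but items are indivisible.
crate D + crate B + crate E + crate A: weight 7 + 2 + 6 + 11 = 26 ≤ 27, value 8 + 6 + 15 + 9 = 38.
crate H + crate D + crate B + crate E: weight 12 + 7 + 2 + 6 = 27 ≤ 27, value 11 + 8 + 6 + 15 = 40.
crate G + crate D + crate B + crate E: weight 10 + 7 + 2 + 6 = 25 ≤ 27, value 10 + 8 + 6 + 15 = 39.
Best is crate H, crate D, crate B, and crate E with total value 40.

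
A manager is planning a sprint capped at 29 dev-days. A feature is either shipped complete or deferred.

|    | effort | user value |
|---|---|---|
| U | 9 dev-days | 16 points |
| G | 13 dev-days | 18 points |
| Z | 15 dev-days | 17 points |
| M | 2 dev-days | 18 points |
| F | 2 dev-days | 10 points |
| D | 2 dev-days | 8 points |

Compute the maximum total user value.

Take U, G, M, F, and D: effort 9 + 13 + 2 + 2 + 2 = 28 ≤ 29, user value 16 + 18 + 18 + 10 + 8 = 70.
No other feasible combination does better.

70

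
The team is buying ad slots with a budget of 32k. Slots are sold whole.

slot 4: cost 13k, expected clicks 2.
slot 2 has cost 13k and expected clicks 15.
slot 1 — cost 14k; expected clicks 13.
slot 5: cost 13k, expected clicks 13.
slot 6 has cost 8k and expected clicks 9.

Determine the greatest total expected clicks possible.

28

Take slot 2 and slot 5: cost 13 + 13 = 26 ≤ 32, expected clicks 15 + 13 = 28.
No feasible combination exceeds this.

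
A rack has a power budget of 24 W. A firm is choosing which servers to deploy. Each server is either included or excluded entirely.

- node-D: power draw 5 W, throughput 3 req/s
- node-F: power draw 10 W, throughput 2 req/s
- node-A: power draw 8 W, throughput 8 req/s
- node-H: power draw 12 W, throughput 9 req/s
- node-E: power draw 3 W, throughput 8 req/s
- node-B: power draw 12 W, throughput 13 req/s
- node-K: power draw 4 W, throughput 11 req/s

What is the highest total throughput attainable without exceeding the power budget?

35

Allowing fractional choices, the relaxed optimum would be about 37.0, but servers are indivisible.
node-D + node-E + node-B + node-K: power draw 5 + 3 + 12 + 4 = 24 ≤ 24, throughput 3 + 8 + 13 + 11 = 35.
node-E + node-B + node-K: power draw 3 + 12 + 4 = 19 ≤ 24, throughput 8 + 13 + 11 = 32.
Best is node-D, node-E, node-B, and node-K with total throughput 35.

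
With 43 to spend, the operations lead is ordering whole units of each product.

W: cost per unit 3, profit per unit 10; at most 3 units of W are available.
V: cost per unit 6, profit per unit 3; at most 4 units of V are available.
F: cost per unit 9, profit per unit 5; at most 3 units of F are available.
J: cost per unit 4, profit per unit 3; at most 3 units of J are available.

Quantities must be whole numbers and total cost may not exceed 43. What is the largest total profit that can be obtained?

50

3×W, 2×F, and 3×J: cost 39 ≤ 43, profit 3·10 + 2·5 + 3·3 = 49.
3×W, 2×V, 1×F, and 3×J: cost 42 ≤ 43, profit 3·10 + 2·3 + 1·5 + 3·3 = 50.
Best is 50.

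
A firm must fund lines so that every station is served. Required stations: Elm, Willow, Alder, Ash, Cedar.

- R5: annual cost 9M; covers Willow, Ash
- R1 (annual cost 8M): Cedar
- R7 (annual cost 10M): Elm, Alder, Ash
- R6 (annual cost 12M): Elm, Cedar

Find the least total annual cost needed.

27

Choose R5, R1, and R7: together they cover Elm, Willow, Alder, Ash, Cedar — every station.
Total annual cost: 9 + 8 + 10 = 27.
No cover costs less than 27.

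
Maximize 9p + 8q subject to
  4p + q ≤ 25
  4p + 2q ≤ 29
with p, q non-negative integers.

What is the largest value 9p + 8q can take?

(p,q)=(0,14): 4·0+1·14=14≤25, 4·0+2·14=28≤29, objective 112.
(p,q)=(0,13): 4·0+1·13=13≤25, 4·0+2·13=26≤29, objective 104.
The best lattice point is (0,14), giving 112.

112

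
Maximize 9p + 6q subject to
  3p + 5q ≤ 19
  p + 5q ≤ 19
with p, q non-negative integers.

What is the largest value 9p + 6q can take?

54

Relaxing integrality, the LP optimum is 57.00 at (p,q) = (6.33, 0), which is not an integer point.
(p,q)=(6,0): 3·6+5·0=18≤19, 1·6+5·0=6≤19, objective 54.
(p,q)=(5,0): 3·5+5·0=15≤19, 1·5+5·0=5≤19, objective 45.
Maximum is 54 at (p,q)=(6,0).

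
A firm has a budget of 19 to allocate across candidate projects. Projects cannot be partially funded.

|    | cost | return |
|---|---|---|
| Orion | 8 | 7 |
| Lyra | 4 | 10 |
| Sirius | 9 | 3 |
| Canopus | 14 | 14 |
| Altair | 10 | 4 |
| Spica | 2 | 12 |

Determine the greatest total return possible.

29

Allowing fractional choices, the relaxed optimum would be about 35.0, but projects are indivisible.
Lyra + Altair + Spica: cost 4 + 10 + 2 = 16 ≤ 19, return 10 + 4 + 12 = 26.
Orion + Lyra + Spica: cost 8 + 4 + 2 = 14 ≤ 19, return 7 + 10 + 12 = 29.
Canopus + Spica: cost 14 + 2 = 16 ≤ 19, return 14 + 12 = 26.
Best is Orion, Lyra, and Spica with total return 29.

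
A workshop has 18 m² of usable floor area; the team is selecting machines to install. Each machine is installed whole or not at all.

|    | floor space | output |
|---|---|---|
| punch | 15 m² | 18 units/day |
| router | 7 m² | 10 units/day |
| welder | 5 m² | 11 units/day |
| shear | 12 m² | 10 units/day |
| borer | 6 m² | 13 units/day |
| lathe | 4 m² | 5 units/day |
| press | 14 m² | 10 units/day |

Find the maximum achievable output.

34

router + borer + lathe: floor space 7 + 6 + 4 = 17 ≤ 18, output 10 + 13 + 5 = 28.
router + welder + borer: floor space 7 + 5 + 6 = 18 ≤ 18, output 10 + 11 + 13 = 34.
welder + borer + lathe: floor space 5 + 6 + 4 = 15 ≤ 18, output 11 + 13 + 5 = 29.
Best is router, welder, and borer with total output 34.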